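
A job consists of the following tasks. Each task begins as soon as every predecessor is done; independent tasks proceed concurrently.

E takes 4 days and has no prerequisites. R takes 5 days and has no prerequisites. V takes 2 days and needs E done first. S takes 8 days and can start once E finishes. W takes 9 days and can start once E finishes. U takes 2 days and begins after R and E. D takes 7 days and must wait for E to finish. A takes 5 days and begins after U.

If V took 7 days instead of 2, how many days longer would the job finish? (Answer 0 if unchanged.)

0

The binding path is E→W = 4+9 = 13; finish at 13 days.
V is off the critical path — its longest chain is 6 days, giving 7 of slack.
That remains the longest chain; total 13 days.
Change in finish: 13 − 13 = +0 days.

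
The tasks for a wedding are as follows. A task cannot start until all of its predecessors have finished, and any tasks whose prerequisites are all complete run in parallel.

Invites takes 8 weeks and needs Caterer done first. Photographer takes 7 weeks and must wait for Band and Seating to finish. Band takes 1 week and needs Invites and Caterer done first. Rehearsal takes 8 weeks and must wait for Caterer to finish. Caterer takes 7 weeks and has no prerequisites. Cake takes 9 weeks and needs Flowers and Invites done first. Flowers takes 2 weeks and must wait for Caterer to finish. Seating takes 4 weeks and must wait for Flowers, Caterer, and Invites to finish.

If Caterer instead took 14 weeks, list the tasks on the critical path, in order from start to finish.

The binding path is Caterer→Invites→Seating→Photographer = 7+8+4+7 = 26; finish at 26 weeks.
Since Caterer is critical, the +7 change carries straight to that chain (now 33 weeks).
The critical path is still Caterer→Invites→Seating→Photographer; finish is now 33 weeks.

Caterer, Invites, Seating, Photographer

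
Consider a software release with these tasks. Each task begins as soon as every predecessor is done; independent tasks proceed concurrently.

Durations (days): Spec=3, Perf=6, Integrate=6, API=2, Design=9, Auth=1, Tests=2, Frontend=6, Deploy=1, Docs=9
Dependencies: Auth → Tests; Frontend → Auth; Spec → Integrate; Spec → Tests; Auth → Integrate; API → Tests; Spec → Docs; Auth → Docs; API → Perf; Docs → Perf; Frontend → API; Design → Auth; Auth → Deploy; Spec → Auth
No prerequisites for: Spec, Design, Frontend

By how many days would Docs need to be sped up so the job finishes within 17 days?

8

Current finish: 25 days; target: 17.
Docs is on every critical path, so each day cut from Docs cuts the finish by one (this holds down to a finish of 17).
Need 25 − 17 = 8 days off Docs → Docs becomes 1 day, finish becomes 17.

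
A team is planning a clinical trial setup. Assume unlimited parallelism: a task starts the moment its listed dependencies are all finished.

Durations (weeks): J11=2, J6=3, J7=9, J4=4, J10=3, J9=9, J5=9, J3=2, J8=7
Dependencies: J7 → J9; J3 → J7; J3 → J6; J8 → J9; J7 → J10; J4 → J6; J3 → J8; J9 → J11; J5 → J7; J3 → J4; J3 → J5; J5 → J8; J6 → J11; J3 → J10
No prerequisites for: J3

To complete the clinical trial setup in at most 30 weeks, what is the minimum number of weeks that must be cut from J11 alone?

Current finish: 31 weeks; target: 30.
J11 is on every critical path, so each week cut from J11 cuts the finish by one (this holds down to a finish of 30).
Need 31 − 30 = 1 week off J11 → J11 becomes 1 week, finish becomes 30.

1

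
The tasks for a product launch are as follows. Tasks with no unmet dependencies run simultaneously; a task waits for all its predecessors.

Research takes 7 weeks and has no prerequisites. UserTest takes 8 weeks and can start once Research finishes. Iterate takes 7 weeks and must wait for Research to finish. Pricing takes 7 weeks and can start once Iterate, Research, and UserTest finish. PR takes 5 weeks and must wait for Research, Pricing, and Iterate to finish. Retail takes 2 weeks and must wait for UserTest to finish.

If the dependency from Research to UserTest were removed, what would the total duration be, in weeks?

Before: longest chain Research→UserTest→Pricing→PR = 7+8+7+5 = 27, finish 27.
Without Research→UserTest, UserTest's earliest start moves from 7 to 0.
After: Research→Iterate→Pricing→PR = 7+7+7+5 = 26 → 26 weeks.

26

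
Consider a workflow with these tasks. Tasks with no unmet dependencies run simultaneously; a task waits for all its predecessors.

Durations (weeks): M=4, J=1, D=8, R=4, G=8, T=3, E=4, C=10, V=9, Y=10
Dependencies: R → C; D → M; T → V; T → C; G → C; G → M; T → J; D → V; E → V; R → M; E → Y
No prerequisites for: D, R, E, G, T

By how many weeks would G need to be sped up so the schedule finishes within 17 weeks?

Current finish: 18 weeks; target: 17.
G is on every critical path, so each week cut from G cuts the finish by one (this holds down to a finish of 17).
Need 18 − 17 = 1 week off G → G becomes 7 weeks, finish becomes 17.

1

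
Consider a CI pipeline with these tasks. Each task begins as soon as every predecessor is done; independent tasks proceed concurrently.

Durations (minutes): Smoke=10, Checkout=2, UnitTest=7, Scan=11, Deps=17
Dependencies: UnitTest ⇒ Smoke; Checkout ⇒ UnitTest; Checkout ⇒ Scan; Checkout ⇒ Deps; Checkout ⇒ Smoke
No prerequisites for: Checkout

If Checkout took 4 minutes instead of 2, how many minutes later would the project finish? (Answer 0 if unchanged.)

Actual critical path: Checkout→Deps = 2+17 = 19 ⇒ 19 minutes.
Checkout is on the critical path; changing it to 4 makes that path 21 minutes.
That remains the longest chain; total 21 minutes.
Change in finish: 21 − 19 = +2 minutes.

2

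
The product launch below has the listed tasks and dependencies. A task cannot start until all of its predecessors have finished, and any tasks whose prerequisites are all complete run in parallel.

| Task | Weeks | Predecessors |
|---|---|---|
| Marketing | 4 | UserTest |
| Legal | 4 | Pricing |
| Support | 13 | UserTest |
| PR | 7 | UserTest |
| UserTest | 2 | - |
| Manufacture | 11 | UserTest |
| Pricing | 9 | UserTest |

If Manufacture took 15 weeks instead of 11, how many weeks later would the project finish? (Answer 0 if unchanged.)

As given, the longest chain is UserTest→Pricing→Legal = 2+9+4 = 15, so the finish is 15 weeks.
Manufacture has 2 weeks of float (longest path through it is 13).
The binding chain switches to UserTest→Manufacture = 2+15 = 17; finish 17 weeks.
Change in finish: 17 − 15 = +2 weeks.

2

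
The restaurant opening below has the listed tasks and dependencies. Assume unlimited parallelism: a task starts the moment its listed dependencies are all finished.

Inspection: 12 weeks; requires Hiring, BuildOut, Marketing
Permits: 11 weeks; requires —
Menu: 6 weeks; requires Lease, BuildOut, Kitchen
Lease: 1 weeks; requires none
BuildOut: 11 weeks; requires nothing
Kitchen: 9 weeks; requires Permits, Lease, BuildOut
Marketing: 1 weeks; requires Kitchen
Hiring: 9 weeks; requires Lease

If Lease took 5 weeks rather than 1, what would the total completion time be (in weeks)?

The binding path is Permits→Kitchen→Marketing→Inspection = 11+9+1+12 = 33; finish at 33 weeks.
The longest path through Lease is only 23 weeks, so Lease has float 10.
That remains the longest chain; total 33 weeks.

33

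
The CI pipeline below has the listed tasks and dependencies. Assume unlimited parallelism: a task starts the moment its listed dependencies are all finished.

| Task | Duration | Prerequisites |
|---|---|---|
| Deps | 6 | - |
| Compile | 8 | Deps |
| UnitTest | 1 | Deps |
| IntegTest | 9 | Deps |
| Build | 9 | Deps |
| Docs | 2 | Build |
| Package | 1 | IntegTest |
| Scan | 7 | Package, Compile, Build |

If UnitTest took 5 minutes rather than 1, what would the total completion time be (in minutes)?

23

As given, the longest chain is Deps→IntegTest→Package→Scan = 6+9+1+7 = 23, so the finish is 23 minutes.
UnitTest has 16 minutes of float (longest path through it is 7).
The critical path is still Deps→IntegTest→Package→Scan; finish is now 23 minutes.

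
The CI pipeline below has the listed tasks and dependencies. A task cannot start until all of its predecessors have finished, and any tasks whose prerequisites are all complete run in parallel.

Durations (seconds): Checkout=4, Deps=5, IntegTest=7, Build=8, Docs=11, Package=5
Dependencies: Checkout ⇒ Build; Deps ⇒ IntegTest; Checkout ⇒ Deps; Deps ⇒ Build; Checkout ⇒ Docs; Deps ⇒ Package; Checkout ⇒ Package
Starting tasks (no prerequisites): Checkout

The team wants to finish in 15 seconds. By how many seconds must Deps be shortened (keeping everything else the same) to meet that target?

Current finish: 17 seconds; target: 15.
Deps is on every critical path, so each second cut from Deps cuts the finish by one (this holds down to a finish of 15).
Need 17 − 15 = 2 seconds off Deps → Deps becomes 3 seconds, finish becomes 15.

2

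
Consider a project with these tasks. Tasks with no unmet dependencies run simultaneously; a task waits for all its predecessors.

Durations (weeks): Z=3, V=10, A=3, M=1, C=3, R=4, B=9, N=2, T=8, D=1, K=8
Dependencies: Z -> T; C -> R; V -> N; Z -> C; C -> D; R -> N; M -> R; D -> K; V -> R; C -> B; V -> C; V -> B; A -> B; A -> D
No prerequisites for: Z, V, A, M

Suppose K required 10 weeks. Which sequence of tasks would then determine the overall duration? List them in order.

V, C, D, K

Actual critical path: V→C→D→K = 10+3+1+8 = 22 ⇒ 22 weeks.
K lies on that path, so at 10 weeks the path becomes 24 weeks.
That remains the longest chain; total 24 weeks.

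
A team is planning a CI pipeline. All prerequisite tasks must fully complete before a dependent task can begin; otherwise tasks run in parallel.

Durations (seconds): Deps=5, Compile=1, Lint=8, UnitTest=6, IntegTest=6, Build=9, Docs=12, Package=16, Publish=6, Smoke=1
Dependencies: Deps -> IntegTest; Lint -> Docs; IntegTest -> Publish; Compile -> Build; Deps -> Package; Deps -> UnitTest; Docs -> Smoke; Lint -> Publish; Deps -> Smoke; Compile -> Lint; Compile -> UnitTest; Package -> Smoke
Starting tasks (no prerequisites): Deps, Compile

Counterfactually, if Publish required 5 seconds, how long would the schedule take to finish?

The binding path is Deps→Package→Smoke = 5+16+1 = 22; finish at 22 seconds.
Publish is off the critical path — its longest chain is 17 seconds, giving 5 of slack.
The critical path is still Deps→Package→Smoke; finish is now 22 seconds.

22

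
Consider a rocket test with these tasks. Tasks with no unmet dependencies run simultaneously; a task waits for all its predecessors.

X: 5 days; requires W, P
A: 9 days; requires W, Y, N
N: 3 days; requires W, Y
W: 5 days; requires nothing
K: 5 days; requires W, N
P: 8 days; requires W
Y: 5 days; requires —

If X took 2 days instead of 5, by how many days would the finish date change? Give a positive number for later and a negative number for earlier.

-1

The binding path is W→P→X = 5+8+5 = 18; finish at 18 days.
Since X is critical, the -3 change carries straight to that chain (now 15 days).
Now Y→N→A = 5+3+9 = 17 is longest, so the finish becomes 17 days.
Change in finish: 17 − 18 = -1 days.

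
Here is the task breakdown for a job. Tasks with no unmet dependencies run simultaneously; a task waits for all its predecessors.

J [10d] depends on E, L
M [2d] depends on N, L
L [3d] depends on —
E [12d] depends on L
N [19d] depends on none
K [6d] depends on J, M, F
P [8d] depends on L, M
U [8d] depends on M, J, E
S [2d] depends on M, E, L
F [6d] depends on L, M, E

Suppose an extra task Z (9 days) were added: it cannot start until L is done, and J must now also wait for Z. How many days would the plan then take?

33

Originally the plan takes 33 days.
With Z inserted, J now waits for max(E, L, Z).
New critical path: N→M→F→K = 19+2+6+6 = 33 ⇒ 33 days.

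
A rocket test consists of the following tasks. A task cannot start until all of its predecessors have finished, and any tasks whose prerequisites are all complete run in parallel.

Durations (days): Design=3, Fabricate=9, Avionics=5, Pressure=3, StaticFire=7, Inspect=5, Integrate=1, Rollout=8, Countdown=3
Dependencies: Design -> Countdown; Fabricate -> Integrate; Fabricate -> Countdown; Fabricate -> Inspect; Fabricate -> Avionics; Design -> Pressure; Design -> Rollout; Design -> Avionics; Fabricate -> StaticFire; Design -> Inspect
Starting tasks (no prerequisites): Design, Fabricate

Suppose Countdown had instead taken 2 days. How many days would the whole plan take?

Critical path before the change: Fabricate→StaticFire = 9+7 = 16 giving 16 days.
Countdown is off the critical path — its longest chain is 12 days, giving 4 of slack.
No other chain overtakes it, so the finish is 16 days.

16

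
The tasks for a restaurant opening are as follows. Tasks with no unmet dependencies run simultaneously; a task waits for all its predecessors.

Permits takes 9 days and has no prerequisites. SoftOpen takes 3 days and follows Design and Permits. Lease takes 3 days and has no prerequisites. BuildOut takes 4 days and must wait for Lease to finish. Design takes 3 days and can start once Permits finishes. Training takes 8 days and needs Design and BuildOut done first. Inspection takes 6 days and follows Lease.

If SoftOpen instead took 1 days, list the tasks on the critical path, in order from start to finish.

Permits, Design, Training

Actual critical path: Permits→Design→Training = 9+3+8 = 20 ⇒ 20 days.
SoftOpen is off the critical path — its longest chain is 15 days, giving 5 of slack.
No other chain overtakes it, so the finish is 20 days.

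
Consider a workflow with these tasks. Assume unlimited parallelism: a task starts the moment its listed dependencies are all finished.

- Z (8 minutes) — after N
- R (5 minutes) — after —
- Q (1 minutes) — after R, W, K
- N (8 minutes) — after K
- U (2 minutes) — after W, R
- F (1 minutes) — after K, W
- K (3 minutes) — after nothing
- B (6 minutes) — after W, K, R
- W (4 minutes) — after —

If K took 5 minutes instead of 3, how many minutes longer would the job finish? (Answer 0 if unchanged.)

2

Baseline: K→N→Z = 3+8+8 = 19 → 19 minutes.
K is on the critical path; changing it to 5 makes that path 21 minutes.
That remains the longest chain; total 21 minutes.
Change in finish: 21 − 19 = +2 minutes.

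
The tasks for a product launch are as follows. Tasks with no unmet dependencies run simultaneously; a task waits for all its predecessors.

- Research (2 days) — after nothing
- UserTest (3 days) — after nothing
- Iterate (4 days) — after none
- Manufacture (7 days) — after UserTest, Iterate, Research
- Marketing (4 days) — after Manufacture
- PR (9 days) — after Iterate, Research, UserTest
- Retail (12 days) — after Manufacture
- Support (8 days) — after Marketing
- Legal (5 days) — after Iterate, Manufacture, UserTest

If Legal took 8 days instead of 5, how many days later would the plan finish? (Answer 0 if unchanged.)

0

Baseline: Iterate→Manufacture→Marketing→Support = 4+7+4+8 = 23 → 23 days.
Legal has 7 days of float (longest path through it is 16).
The critical path is still Iterate→Manufacture→Marketing→Support; finish is now 23 days.
Change in finish: 23 − 23 = +0 days.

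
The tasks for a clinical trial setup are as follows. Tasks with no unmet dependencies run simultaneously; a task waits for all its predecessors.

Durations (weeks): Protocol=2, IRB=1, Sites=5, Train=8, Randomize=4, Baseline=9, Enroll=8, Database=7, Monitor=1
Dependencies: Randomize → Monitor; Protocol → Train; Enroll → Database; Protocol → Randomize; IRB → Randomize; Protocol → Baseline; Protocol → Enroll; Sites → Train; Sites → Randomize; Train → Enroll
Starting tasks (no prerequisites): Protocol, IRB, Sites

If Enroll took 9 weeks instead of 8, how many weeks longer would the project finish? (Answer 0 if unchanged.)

1

As given, the longest chain is Sites→Train→Enroll→Database = 5+8+8+7 = 28, so the finish is 28 weeks.
Enroll lies on that path, so at 9 weeks the path becomes 29 weeks.
The critical path is still Sites→Train→Enroll→Database; finish is now 29 weeks.
Change in finish: 29 − 28 = +1 weeks.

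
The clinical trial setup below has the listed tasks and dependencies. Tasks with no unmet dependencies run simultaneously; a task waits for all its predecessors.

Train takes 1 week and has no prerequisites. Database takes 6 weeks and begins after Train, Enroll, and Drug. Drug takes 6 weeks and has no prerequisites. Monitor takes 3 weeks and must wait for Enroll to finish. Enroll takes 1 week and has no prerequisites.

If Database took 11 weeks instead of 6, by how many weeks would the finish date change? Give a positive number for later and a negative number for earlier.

Critical path before the change: Drug→Database = 6+6 = 12 giving 12 weeks.
Since Database is critical, the +5 change carries straight to that chain (now 17 weeks).
That remains the longest chain; total 17 weeks.
Change in finish: 17 − 12 = +5 weeks.

5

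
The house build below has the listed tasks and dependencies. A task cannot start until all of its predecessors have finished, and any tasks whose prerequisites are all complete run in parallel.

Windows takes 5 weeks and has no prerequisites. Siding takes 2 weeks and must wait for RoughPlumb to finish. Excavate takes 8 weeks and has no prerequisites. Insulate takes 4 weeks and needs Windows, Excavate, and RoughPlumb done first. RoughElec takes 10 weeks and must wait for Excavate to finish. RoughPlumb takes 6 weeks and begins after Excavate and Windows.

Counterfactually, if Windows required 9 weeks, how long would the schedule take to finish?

Baseline: Excavate→RoughPlumb→Insulate = 8+6+4 = 18 → 18 weeks.
Windows is off the critical path — its longest chain is 15 weeks, giving 3 of slack.
The binding chain switches to Windows→RoughPlumb→Insulate = 9+6+4 = 19; finish 19 weeks.

19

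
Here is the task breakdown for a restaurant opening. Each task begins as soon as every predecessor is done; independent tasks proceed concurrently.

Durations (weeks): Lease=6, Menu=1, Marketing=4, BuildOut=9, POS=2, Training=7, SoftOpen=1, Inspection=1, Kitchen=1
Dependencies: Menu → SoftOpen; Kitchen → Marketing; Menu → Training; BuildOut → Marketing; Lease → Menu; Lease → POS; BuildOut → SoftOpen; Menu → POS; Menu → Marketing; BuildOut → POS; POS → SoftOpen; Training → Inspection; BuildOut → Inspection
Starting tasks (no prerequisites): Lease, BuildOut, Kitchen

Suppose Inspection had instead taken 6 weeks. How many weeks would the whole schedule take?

Baseline: Lease→Menu→Training→Inspection = 6+1+7+1 = 15 → 15 weeks.
Inspection is on the critical path; changing it to 6 makes that path 20 weeks.
The critical path is still Lease→Menu→Training→Inspection; finish is now 20 weeks.

20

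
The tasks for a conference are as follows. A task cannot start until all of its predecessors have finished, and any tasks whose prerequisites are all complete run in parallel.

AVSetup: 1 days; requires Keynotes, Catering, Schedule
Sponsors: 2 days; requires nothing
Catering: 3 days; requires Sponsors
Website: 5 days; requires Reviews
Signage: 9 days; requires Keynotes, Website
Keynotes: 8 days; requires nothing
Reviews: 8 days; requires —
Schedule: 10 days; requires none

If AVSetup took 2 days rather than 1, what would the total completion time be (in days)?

22

Critical path before the change: Reviews→Website→Signage = 8+5+9 = 22 giving 22 days.
AVSetup is off the critical path — its longest chain is 11 days, giving 11 of slack.
No other chain overtakes it, so the finish is 22 days.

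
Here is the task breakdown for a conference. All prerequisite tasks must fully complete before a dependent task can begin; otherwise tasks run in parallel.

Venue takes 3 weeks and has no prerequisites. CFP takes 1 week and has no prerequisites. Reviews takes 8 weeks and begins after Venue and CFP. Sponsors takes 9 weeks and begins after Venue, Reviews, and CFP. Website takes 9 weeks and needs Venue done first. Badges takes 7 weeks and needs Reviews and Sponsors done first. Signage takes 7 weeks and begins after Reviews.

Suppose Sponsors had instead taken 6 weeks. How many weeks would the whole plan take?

24

As given, the longest chain is Venue→Reviews→Sponsors→Badges = 3+8+9+7 = 27, so the finish is 27 weeks.
Sponsors is on the critical path; changing it to 6 makes that path 24 weeks.
The critical path is still Venue→Reviews→Sponsors→Badges; finish is now 24 weeks.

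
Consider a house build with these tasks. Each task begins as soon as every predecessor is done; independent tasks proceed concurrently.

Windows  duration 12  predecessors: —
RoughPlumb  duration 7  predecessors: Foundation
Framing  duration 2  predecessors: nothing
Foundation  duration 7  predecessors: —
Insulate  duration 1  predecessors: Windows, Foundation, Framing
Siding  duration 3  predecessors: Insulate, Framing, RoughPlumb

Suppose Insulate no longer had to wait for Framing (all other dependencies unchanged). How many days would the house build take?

17

Original critical path: Foundation→RoughPlumb→Siding = 7+7+3 = 17 ⇒ 17 days.
Dropping Framing→Insulate doesn't change Insulate's earliest start (12); another predecessor still binds.
The longest chain is now Foundation→RoughPlumb→Siding = 7+7+3 = 17, so the house build takes 17 days.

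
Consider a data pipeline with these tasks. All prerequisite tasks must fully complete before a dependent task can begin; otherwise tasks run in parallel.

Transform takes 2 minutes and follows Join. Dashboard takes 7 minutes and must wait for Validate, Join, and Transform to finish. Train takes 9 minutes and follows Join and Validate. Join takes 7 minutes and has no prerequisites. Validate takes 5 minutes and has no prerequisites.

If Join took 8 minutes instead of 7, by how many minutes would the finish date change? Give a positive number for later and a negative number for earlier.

Critical path before the change: Join→Transform→Dashboard = 7+2+7 = 16 giving 16 minutes.
Join lies on that path, so at 8 minutes the path becomes 17 minutes.
The critical path is still Join→Transform→Dashboard; finish is now 17 minutes.
Change in finish: 17 − 16 = +1 minutes.

1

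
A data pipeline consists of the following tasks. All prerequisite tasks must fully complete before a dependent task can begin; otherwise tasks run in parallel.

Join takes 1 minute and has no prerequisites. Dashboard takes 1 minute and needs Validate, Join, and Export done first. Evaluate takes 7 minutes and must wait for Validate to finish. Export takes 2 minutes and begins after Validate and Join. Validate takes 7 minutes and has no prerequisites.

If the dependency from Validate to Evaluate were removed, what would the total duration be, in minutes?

10

Original critical path: Validate→Evaluate = 7+7 = 14 ⇒ 14 minutes.
Without Validate→Evaluate, Evaluate's earliest start moves from 7 to 0.
New critical path: Validate→Export→Dashboard = 7+2+1 = 10 ⇒ 10 minutes.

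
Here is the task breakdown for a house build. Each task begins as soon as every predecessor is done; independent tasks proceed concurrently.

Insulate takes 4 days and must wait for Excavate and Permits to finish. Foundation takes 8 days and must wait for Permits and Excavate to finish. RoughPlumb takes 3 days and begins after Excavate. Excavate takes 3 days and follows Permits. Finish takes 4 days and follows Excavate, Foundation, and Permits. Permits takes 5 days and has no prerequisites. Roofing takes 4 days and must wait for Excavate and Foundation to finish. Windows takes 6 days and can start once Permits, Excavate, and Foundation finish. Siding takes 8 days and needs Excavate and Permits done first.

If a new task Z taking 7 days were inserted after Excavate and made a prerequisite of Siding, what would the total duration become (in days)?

23

Originally the schedule takes 22 days.
With Z inserted, Siding now waits for max(Excavate, Permits, Z).
New critical path: Permits→Excavate→Z→Siding = 5+3+7+8 = 23 ⇒ 23 days.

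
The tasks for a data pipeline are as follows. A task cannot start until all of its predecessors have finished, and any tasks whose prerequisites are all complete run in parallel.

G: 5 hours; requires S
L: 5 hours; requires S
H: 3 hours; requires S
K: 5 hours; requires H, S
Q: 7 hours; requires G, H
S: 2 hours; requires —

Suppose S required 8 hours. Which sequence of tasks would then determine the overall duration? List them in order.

S, G, Q

The binding path is S→G→Q = 2+5+7 = 14; finish at 14 hours.
S lies on that path, so at 8 hours the path becomes 20 hours.
That remains the longest chain; total 20 hours.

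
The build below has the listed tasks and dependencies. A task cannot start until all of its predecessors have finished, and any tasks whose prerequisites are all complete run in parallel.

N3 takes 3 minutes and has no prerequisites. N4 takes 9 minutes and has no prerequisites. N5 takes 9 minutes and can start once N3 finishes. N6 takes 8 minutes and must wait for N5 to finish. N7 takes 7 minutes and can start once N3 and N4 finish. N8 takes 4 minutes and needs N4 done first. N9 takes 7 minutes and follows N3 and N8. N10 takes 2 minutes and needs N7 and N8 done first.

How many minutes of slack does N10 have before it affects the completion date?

2

Critical path: N3→N5→N6 = 3+9+8 = 20, so the finish is 20 minutes.
Longest path through N10: 18 minutes (earliest finish 18, latest finish 20).
So N10 can slip 20 − 18 = 2 minutes.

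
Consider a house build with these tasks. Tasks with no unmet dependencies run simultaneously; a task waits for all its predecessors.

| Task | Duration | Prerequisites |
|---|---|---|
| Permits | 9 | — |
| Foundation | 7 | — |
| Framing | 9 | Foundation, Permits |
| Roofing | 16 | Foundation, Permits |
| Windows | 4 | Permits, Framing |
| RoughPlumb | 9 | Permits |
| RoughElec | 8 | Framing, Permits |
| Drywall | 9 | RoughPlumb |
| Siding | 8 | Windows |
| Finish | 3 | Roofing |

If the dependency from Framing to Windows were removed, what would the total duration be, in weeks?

28

With the dependency in place, Permits→Framing→Windows→Siding = 9+9+4+8 = 30 sets the finish at 30 weeks.
Without Framing→Windows, Windows's earliest start moves from 18 to 9.
The longest chain is now Permits→Roofing→Finish = 9+16+3 = 28, so the job takes 28 weeks.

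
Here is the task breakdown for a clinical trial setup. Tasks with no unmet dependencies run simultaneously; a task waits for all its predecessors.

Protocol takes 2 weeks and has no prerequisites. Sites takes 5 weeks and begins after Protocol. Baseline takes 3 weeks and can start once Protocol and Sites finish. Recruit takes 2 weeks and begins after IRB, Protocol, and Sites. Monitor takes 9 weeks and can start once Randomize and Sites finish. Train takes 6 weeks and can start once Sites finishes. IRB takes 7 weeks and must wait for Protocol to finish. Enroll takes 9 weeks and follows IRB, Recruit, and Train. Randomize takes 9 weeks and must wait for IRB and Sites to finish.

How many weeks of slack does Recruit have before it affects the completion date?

7

The longest chain is Protocol→IRB→Randomize→Monitor = 2+7+9+9 = 27; overall finish 27 weeks.
Recruit finishes as early as 11 and must finish by 18.
Float = 27 − 20 = 7.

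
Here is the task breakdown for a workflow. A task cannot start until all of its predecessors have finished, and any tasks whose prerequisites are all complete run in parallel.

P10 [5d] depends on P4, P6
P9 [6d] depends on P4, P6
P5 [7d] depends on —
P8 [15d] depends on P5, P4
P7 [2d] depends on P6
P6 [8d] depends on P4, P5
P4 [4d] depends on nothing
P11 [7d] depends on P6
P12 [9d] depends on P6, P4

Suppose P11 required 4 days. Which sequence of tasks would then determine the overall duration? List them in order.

Critical path before the change: P5→P6→P12 = 7+8+9 = 24 giving 24 days.
P11 has 2 days of float (longest path through it is 22).
That remains the longest chain; total 24 days.

P5, P6, P12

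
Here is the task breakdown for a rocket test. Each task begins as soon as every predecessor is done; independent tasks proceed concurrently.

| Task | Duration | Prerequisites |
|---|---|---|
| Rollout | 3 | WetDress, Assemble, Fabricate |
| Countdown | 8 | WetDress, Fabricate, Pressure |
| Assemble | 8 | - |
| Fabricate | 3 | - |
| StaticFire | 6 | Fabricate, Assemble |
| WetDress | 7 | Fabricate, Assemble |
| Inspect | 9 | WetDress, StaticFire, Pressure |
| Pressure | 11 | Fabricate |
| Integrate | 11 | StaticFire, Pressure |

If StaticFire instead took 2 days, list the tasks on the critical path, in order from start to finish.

Fabricate, Pressure, Integrate

Actual critical path: Assemble→StaticFire→Integrate = 8+6+11 = 25 ⇒ 25 days.
Since StaticFire is critical, the -4 change carries straight to that chain (now 21 days).
New critical path: Fabricate→Pressure→Integrate = 3+11+11 = 25 ⇒ 25 days.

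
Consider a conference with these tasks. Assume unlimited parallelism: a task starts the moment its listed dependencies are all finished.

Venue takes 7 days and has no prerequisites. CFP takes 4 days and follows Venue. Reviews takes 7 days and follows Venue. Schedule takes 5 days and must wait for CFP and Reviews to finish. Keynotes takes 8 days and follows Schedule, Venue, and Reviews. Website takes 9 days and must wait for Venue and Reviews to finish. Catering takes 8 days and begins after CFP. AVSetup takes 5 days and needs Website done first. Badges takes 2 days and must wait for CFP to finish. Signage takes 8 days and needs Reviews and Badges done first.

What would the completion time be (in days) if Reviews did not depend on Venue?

With the dependency in place, Venue→Reviews→Website→AVSetup = 7+7+9+5 = 28 sets the finish at 28 days.
Without Venue→Reviews, Reviews's earliest start moves from 7 to 0.
New critical path: Venue→CFP→Schedule→Keynotes = 7+4+5+8 = 24 ⇒ 24 days.

24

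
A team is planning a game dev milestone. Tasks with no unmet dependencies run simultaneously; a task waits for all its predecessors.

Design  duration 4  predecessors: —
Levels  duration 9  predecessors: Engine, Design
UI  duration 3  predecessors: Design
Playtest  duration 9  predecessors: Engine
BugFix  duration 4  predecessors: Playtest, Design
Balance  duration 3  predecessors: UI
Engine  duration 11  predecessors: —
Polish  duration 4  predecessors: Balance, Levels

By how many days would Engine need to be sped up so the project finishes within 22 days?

2

Current finish: 24 days; target: 22.
Engine is on every critical path, so each day cut from Engine cuts the finish by one (this holds down to a finish of 17).
Need 24 − 22 = 2 days off Engine → Engine becomes 9 days, finish becomes 22.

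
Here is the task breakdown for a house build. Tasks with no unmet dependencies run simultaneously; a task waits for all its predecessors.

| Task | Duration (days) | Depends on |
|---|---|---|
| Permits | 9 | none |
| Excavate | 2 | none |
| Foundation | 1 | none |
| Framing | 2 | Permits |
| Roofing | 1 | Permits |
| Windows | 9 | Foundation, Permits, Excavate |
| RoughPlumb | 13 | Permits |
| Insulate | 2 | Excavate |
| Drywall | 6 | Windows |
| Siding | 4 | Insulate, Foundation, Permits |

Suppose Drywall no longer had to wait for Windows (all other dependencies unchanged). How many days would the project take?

22

Original critical path: Permits→Windows→Drywall = 9+9+6 = 24 ⇒ 24 days.
Without Windows→Drywall, Drywall's earliest start moves from 18 to 0.
The longest chain is now Permits→RoughPlumb = 9+13 = 22, so the project takes 22 days.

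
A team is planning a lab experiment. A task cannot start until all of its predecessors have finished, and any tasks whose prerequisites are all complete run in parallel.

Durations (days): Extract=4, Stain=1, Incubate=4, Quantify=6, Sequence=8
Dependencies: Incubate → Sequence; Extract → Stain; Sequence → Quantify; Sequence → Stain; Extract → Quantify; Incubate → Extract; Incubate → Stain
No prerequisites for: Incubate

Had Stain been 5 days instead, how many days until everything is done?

18

The binding path is Incubate→Sequence→Quantify = 4+8+6 = 18; finish at 18 days.
Stain has 5 days of float (longest path through it is 13).
That remains the longest chain; total 18 days.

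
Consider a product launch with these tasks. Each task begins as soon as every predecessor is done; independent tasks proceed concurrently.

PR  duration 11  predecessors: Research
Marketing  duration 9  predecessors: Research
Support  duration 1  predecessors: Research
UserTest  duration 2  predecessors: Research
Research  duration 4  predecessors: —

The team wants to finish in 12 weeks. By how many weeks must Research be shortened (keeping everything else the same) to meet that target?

3

Current finish: 15 weeks; target: 12.
Research is on every critical path, so each week cut from Research cuts the finish by one (this holds down to a finish of 12).
Need 15 − 12 = 3 weeks off Research → Research becomes 1 week, finish becomes 12.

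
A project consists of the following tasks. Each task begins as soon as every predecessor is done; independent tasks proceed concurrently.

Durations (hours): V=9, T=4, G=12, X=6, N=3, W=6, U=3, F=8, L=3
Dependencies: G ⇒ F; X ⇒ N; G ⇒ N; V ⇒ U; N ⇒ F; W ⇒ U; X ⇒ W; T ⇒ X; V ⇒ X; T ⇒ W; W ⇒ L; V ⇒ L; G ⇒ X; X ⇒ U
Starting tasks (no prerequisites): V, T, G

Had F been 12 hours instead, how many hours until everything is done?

33

Critical path before the change: G→X→N→F = 12+6+3+8 = 29 giving 29 hours.
F lies on that path, so at 12 hours the path becomes 33 hours.
No other chain overtakes it, so the finish is 33 hours.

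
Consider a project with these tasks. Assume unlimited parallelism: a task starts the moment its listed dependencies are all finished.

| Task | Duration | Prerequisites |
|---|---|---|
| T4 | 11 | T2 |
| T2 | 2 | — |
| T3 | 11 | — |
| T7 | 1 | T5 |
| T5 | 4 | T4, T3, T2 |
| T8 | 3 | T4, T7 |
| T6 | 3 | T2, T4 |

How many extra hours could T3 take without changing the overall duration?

Critical path: T2→T4→T5→T7→T8 = 2+11+4+1+3 = 21, so the finish is 21 hours.
T3 finishes as early as 11 and must finish by 13.
Float = 21 − 19 = 2.

2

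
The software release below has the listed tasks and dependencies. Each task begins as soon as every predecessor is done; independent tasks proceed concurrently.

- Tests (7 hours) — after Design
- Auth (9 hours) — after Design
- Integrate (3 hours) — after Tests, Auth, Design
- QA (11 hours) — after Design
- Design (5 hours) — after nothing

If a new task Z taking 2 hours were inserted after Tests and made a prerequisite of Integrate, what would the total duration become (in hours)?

Originally the schedule takes 17 hours.
With Z inserted, Integrate now waits for max(Tests, Auth, Design, Z).
New critical path: Design→Auth→Integrate = 5+9+3 = 17 ⇒ 17 hours.

17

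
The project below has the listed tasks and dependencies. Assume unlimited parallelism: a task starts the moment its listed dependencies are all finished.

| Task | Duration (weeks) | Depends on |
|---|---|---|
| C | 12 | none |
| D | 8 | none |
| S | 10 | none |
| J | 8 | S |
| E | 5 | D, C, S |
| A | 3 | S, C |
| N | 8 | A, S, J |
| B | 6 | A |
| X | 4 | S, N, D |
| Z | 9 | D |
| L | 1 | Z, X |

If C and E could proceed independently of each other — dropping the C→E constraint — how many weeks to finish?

Original critical path: S→J→N→X→L = 10+8+8+4+1 = 31 ⇒ 31 weeks.
Without C→E, E's earliest start moves from 12 to 10.
New critical path: S→J→N→X→L = 10+8+8+4+1 = 31 ⇒ 31 weeks.

31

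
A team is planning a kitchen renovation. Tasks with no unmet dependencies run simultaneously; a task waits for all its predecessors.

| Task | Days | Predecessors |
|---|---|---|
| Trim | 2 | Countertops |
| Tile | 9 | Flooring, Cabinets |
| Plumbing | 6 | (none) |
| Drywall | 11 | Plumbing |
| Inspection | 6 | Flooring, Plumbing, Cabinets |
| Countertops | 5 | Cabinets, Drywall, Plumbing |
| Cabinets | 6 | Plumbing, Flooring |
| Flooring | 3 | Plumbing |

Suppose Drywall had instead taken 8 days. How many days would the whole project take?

24

As given, the longest chain is Plumbing→Drywall→Countertops→Trim = 6+11+5+2 = 24, so the finish is 24 days.
Drywall lies on that path, so at 8 days the path becomes 21 days.
Now Plumbing→Flooring→Cabinets→Tile = 6+3+6+9 = 24 is longest, so the finish becomes 24 days.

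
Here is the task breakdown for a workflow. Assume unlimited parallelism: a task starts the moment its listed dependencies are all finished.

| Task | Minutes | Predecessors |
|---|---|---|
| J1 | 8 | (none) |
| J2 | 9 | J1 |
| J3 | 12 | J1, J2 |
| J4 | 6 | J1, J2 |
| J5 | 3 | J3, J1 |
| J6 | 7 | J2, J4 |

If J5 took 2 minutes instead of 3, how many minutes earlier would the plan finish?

1

As given, the longest chain is J1→J2→J3→J5 = 8+9+12+3 = 32, so the finish is 32 minutes.
Since J5 is critical, the -1 change carries straight to that chain (now 31 minutes).
The critical path is still J1→J2→J3→J5; finish is now 31 minutes.
Change in finish: 31 − 32 = -1 minutes.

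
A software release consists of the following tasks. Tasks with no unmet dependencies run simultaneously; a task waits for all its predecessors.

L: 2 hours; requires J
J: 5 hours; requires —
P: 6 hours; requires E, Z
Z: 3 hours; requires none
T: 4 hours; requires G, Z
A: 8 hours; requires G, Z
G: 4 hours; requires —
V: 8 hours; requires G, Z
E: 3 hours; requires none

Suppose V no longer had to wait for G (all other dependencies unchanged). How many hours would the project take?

With the dependency in place, G→V = 4+8 = 12 sets the finish at 12 hours.
Without G→V, V's earliest start moves from 4 to 3.
New critical path: G→A = 4+8 = 12 ⇒ 12 hours.

12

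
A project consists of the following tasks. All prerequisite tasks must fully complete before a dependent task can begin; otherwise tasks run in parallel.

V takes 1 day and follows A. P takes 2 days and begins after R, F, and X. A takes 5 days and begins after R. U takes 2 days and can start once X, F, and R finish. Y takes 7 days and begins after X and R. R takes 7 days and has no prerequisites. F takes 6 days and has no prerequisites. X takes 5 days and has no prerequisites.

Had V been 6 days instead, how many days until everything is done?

18

Baseline: R→Y = 7+7 = 14 → 14 days.
The longest path through V is only 13 days, so V has float 1.
Now R→A→V = 7+5+6 = 18 is longest, so the finish becomes 18 days.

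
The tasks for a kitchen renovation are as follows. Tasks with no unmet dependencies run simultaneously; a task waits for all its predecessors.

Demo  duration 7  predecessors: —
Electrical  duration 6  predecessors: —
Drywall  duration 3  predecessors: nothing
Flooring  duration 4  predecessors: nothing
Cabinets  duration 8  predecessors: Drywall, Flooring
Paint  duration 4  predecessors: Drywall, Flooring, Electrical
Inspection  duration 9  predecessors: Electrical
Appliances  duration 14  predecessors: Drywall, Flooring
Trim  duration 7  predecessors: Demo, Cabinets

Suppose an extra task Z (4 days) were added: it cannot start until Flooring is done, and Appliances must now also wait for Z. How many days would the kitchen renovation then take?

Originally the kitchen renovation takes 19 days.
With Z inserted, Appliances now waits for max(Drywall, Flooring, Z).
New critical path: Flooring→Z→Appliances = 4+4+14 = 22 ⇒ 22 days.

22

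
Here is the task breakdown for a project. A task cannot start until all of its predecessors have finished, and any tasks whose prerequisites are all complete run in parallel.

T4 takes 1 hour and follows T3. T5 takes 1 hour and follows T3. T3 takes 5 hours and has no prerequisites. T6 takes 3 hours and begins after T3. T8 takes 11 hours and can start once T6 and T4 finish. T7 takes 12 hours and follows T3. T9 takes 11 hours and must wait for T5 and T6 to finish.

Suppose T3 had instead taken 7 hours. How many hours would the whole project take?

Actual critical path: T3→T6→T8 = 5+3+11 = 19 ⇒ 19 hours.
T3 is on the critical path; changing it to 7 makes that path 21 hours.
That remains the longest chain; total 21 hours.

21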